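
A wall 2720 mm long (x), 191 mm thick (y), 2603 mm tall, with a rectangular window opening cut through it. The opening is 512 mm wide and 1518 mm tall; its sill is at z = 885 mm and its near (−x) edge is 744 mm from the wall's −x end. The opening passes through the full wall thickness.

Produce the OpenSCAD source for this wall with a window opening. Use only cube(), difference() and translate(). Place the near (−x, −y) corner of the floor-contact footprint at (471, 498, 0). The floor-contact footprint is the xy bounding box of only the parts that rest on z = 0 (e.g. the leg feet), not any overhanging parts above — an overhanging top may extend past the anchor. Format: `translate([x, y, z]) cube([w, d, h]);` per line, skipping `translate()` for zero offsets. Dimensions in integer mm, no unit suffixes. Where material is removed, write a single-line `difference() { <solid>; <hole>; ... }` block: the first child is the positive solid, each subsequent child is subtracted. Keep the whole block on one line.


difference() { translate([471, 498, 0]) cube([2720, 191, 2603]); translate([1215, 498, 885]) cube([512, 191, 1518]); }


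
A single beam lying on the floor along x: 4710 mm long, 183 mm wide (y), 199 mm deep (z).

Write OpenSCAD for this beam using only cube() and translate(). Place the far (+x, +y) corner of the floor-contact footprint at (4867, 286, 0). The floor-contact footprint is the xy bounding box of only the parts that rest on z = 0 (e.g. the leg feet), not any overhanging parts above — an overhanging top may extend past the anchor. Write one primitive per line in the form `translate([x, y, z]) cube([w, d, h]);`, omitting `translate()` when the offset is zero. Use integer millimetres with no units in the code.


translate([157, 103, 0]) cube([4710, 183, 199]);


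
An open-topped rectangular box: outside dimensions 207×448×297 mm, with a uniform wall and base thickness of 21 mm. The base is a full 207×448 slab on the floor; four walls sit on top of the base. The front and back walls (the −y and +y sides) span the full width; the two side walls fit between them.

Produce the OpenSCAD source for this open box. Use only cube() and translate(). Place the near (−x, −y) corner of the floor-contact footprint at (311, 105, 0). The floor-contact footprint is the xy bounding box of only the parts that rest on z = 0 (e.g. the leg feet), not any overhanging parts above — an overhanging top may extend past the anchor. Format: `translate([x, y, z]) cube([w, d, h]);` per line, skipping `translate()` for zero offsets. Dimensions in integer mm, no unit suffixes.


translate([311, 105, 0]) cube([207, 448, 21]);
translate([311, 105, 21]) cube([207, 21, 276]);
translate([311, 532, 21]) cube([207, 21, 276]);
translate([311, 126, 21]) cube([21, 406, 276]);
translate([497, 126, 21]) cube([21, 406, 276]);


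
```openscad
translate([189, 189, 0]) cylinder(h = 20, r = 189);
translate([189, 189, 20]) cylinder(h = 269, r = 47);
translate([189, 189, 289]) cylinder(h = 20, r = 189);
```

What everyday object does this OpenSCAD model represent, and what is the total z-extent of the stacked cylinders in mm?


A spool. The overall height is 309 mm.

Three coaxial cylinders, large–small–large — a spool. Two 20 mm flanges and a 269 mm core give 20 + 269 + 20 = 309 mm.


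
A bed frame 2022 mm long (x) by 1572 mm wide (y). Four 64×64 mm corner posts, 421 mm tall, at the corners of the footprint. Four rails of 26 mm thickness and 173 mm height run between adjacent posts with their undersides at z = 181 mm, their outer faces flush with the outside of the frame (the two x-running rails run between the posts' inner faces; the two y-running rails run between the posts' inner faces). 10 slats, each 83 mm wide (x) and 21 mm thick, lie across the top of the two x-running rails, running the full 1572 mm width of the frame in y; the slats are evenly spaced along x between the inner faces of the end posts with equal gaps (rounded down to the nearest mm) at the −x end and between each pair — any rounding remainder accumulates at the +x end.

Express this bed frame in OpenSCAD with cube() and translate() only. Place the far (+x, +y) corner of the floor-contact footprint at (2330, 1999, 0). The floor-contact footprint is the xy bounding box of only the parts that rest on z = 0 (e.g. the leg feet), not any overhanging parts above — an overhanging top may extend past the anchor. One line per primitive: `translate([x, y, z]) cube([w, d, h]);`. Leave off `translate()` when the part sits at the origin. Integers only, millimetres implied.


translate([308, 427, 0]) cube([64, 64, 421]);
translate([308, 1935, 0]) cube([64, 64, 421]);
translate([2266, 427, 0]) cube([64, 64, 421]);
translate([2266, 1935, 0]) cube([64, 64, 421]);
translate([372, 427, 181]) cube([1894, 26, 173]);
translate([372, 1973, 181]) cube([1894, 26, 173]);
translate([308, 491, 181]) cube([26, 1444, 173]);
translate([2304, 491, 181]) cube([26, 1444, 173]);
translate([468, 427, 354]) cube([83, 1572, 21]);
translate([647, 427, 354]) cube([83, 1572, 21]);
translate([826, 427, 354]) cube([83, 1572, 21]);
translate([1005, 427, 354]) cube([83, 1572, 21]);
translate([1184, 427, 354]) cube([83, 1572, 21]);
translate([1363, 427, 354]) cube([83, 1572, 21]);
translate([1542, 427, 354]) cube([83, 1572, 21]);
translate([1721, 427, 354]) cube([83, 1572, 21]);
translate([1900, 427, 354]) cube([83, 1572, 21]);
translate([2079, 427, 354]) cube([83, 1572, 21]);


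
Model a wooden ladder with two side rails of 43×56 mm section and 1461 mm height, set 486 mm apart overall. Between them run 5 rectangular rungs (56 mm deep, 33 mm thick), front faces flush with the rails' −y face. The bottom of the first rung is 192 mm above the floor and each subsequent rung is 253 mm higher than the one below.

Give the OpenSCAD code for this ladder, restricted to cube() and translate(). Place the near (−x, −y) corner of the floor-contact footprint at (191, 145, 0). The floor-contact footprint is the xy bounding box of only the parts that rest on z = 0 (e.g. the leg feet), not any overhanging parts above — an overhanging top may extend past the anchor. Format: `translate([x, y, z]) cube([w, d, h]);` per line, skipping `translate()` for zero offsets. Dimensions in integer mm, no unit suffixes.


translate([191, 145, 0]) cube([43, 56, 1461]);
translate([634, 145, 0]) cube([43, 56, 1461]);
translate([234, 145, 192]) cube([400, 56, 33]);
translate([234, 145, 445]) cube([400, 56, 33]);
translate([234, 145, 698]) cube([400, 56, 33]);
translate([234, 145, 951]) cube([400, 56, 33]);
translate([234, 145, 1204]) cube([400, 56, 33]);


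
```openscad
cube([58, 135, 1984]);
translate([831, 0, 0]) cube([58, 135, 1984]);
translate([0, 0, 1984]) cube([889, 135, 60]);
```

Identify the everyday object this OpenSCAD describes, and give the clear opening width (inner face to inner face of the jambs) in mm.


A door frame. The clear opening width is 773 mm.

Two 1984 mm tall posts with a header on top — a door frame. The left jamb is 58 mm wide at x = 0; the right jamb starts at x = 831. The clear opening is 831 − 58 = 773 mm.


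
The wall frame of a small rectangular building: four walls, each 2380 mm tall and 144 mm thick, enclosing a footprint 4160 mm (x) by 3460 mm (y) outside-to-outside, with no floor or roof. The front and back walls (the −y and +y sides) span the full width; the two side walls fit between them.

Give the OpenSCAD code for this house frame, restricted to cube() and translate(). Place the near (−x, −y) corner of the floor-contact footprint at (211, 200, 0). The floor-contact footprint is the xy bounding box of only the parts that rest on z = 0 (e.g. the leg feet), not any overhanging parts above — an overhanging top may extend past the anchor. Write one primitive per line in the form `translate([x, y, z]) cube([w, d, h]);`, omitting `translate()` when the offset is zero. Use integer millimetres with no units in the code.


translate([211, 200, 0]) cube([4160, 144, 2380]);
translate([211, 3516, 0]) cube([4160, 144, 2380]);
translate([211, 344, 0]) cube([144, 3172, 2380]);
translate([4227, 344, 0]) cube([144, 3172, 2380]);


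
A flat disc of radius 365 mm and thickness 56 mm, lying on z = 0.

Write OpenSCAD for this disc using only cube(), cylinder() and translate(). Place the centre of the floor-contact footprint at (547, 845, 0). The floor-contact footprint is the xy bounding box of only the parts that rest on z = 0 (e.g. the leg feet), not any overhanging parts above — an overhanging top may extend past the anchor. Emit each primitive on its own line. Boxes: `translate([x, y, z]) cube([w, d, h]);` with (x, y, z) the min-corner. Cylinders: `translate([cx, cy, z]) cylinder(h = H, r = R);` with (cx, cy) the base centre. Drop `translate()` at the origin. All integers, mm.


translate([547, 845, 0]) cylinder(h = 56, r = 365);


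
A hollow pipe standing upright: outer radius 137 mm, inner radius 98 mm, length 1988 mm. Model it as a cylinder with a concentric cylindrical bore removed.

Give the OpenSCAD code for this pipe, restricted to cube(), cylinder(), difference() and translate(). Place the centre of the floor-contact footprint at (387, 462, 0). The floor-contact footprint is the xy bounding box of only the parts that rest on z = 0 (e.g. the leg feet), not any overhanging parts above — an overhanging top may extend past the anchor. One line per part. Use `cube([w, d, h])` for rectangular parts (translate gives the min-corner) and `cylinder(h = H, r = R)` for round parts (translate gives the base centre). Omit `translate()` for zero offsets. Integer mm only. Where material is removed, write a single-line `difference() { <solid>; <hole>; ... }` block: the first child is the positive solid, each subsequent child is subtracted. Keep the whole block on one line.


difference() { translate([387, 462, 0]) cylinder(h = 1988, r = 137); translate([387, 462, 0]) cylinder(h = 1988, r = 98); }


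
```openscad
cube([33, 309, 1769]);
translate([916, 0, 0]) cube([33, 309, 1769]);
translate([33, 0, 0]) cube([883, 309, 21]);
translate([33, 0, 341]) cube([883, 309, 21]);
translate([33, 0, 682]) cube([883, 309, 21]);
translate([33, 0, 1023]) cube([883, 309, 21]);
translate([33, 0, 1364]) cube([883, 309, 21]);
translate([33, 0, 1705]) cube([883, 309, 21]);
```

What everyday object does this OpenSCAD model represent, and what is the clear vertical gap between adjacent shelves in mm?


A bookshelf. The clear shelf gap is 320 mm.

Two tall side panels with 6 horizontal boards between them — a bookshelf. The first two shelf undersides are at z = 0 and z = 341; with shelf thickness 21, the clear gap is 341 − 0 − 21 = 320 mm.


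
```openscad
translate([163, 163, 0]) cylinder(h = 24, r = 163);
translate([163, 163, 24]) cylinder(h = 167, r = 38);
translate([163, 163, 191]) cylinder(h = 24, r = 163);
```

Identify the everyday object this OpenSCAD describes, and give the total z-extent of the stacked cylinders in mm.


A spool. The overall height is 215 mm.

Three coaxial cylinders, large–small–large — a spool. Two 24 mm flanges and a 167 mm core give 24 + 167 + 24 = 215 mm.


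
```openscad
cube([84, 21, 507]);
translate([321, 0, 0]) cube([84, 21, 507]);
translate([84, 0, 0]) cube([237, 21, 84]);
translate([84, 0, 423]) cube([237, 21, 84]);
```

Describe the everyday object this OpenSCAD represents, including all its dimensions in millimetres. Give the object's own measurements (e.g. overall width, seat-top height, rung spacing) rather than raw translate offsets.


A rectangular picture frame lying in the x–z plane (depth along y). The opening is 237 mm wide (x) by 339 mm tall (z), surrounded by a border 84 mm wide on all four sides. The frame is 21 mm deep and is made of two full-height vertical stiles with two horizontal rails fitted between them.


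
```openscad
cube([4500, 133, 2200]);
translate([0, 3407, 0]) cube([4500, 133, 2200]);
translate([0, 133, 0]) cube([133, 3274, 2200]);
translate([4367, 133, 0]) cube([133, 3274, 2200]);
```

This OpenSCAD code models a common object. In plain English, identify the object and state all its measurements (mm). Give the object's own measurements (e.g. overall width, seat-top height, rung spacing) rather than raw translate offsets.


The wall frame of a small rectangular building: four walls, each 2200 mm tall and 133 mm thick, enclosing a footprint 4500 mm (x) by 3540 mm (y) outside-to-outside, with no floor or roof. The front and back walls (the −y and +y sides) span the full width; the two side walls fit between them.


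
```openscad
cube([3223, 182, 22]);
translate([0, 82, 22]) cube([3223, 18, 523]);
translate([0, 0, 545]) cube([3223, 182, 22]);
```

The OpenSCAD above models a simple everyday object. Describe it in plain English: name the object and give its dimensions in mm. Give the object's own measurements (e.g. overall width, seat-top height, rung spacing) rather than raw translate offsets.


An I-beam lying along x, 3223 mm long. Overall section height 567 mm. Two flanges 182 mm wide (y) and 22 mm thick, one on the floor and one at the top; a web 18 mm thick runs between them, centred on the flange width.


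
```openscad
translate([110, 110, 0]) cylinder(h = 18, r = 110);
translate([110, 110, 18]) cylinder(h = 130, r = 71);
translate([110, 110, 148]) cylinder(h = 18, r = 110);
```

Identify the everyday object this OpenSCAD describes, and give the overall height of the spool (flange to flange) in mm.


A spool. The overall height is 166 mm.

Three coaxial cylinders, large–small–large — a spool. Two 18 mm flanges and a 130 mm core give 18 + 130 + 18 = 166 mm.


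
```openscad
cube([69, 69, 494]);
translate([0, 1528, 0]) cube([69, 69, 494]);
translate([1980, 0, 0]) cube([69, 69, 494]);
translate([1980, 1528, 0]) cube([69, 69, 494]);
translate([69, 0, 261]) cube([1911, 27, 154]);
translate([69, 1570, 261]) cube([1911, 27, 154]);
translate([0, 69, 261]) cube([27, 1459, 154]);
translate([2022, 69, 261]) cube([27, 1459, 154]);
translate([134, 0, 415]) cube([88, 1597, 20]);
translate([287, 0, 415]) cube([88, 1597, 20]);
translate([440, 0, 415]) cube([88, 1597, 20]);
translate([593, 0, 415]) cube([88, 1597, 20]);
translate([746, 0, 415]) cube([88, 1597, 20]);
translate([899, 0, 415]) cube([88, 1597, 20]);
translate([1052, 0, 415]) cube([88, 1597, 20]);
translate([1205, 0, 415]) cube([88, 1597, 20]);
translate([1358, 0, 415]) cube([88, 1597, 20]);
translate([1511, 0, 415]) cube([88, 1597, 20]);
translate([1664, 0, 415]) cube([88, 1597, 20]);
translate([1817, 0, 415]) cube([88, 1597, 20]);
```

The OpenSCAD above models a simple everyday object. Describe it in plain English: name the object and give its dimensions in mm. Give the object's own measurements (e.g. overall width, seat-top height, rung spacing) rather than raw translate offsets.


A bed frame 2049 mm long (x) by 1597 mm wide (y). Four 69×69 mm corner posts, 494 mm tall, at the corners of the footprint. Four rails of 27 mm thickness and 154 mm height run between adjacent posts with their undersides at z = 261 mm, their outer faces flush with the outside of the frame (the two x-running rails run between the posts' inner faces; the two y-running rails run between the posts' inner faces). 12 slats, each 88 mm wide (x) and 20 mm thick, lie across the top of the two x-running rails, running the full 1597 mm width of the frame in y; along x they sit between the end posts with a 65 mm gap after the −x posts and between neighbouring slats, leaving 75 mm before the +x posts.


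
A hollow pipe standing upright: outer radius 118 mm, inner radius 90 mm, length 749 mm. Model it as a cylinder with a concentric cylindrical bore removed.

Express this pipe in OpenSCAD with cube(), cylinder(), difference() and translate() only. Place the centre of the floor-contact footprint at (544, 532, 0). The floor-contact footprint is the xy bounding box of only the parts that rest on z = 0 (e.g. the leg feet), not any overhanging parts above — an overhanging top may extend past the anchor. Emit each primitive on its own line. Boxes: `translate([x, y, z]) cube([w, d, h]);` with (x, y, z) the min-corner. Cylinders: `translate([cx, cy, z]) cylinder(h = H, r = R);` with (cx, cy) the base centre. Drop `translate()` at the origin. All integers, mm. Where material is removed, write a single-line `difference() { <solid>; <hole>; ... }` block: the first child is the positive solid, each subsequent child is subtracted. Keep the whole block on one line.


difference() { translate([544, 532, 0]) cylinder(h = 749, r = 118); translate([544, 532, 0]) cylinder(h = 749, r = 90); }


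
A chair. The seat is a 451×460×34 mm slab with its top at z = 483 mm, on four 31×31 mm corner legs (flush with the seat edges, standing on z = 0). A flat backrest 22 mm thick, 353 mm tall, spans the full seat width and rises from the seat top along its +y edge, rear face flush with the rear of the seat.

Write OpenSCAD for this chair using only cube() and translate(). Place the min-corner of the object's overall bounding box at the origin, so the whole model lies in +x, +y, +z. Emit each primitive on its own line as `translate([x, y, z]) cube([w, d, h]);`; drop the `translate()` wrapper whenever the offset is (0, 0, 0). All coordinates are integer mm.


translate([0, 0, 449]) cube([451, 460, 34]);
cube([31, 31, 449]);
translate([420, 0, 0]) cube([31, 31, 449]);
translate([0, 429, 0]) cube([31, 31, 449]);
translate([420, 429, 0]) cube([31, 31, 449]);
translate([0, 438, 483]) cube([451, 22, 353]);


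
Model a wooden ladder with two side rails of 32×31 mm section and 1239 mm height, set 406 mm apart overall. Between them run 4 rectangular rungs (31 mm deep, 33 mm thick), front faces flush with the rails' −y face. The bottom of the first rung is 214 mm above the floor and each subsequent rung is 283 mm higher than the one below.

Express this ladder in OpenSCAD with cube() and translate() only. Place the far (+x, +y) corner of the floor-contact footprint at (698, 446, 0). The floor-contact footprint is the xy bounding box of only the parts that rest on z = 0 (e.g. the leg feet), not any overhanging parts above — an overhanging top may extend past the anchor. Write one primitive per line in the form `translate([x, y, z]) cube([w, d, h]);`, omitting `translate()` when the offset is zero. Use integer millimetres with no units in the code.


translate([292, 415, 0]) cube([32, 31, 1239]);
translate([666, 415, 0]) cube([32, 31, 1239]);
translate([324, 415, 214]) cube([342, 31, 33]);
translate([324, 415, 497]) cube([342, 31, 33]);
translate([324, 415, 780]) cube([342, 31, 33]);
translate([324, 415, 1063]) cube([342, 31, 33]);


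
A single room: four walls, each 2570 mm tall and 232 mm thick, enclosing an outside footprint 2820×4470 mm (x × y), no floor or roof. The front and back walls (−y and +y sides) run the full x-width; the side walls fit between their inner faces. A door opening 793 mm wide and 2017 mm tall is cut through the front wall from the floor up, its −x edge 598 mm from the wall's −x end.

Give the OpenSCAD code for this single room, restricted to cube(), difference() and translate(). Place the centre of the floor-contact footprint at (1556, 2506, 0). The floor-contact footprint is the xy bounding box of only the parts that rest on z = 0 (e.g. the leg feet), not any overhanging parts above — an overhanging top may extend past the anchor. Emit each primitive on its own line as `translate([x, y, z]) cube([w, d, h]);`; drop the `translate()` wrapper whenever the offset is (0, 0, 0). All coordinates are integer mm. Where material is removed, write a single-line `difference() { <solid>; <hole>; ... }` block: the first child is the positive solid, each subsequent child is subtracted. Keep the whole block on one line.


difference() { translate([146, 271, 0]) cube([2820, 232, 2570]); translate([744, 271, 0]) cube([793, 232, 2017]); }
translate([146, 4509, 0]) cube([2820, 232, 2570]);
translate([146, 503, 0]) cube([232, 4006, 2570]);
translate([2734, 503, 0]) cube([232, 4006, 2570]);


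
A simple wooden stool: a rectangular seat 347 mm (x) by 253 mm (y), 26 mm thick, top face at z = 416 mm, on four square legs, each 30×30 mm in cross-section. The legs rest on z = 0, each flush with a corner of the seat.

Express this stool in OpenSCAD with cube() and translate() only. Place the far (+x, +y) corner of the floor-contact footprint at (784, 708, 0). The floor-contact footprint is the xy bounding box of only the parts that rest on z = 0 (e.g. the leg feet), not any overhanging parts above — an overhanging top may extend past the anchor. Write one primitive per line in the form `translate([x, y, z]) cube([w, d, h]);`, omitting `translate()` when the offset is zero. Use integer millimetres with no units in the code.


// leg_h = 416 - 26 = 390
translate([437, 455, 390]) cube([347, 253, 26]);
translate([437, 455, 0]) cube([30, 30, 390]);
translate([754, 455, 0]) cube([30, 30, 390]);
translate([437, 678, 0]) cube([30, 30, 390]);
translate([754, 678, 0]) cube([30, 30, 390]);


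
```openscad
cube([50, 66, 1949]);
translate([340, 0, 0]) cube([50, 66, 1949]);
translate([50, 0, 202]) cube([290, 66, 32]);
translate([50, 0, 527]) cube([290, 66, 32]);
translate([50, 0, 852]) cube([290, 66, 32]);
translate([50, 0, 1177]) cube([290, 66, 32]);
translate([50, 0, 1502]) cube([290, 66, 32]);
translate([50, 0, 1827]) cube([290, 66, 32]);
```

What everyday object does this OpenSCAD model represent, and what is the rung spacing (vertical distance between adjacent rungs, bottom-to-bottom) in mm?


A ladder. The rung spacing is 325 mm.

Two tall 50×66 posts with 6 short bars between them — a ladder. Adjacent rungs sit at z = 202 and z = 527, so the spacing is 527 − 202 = 325 mm.


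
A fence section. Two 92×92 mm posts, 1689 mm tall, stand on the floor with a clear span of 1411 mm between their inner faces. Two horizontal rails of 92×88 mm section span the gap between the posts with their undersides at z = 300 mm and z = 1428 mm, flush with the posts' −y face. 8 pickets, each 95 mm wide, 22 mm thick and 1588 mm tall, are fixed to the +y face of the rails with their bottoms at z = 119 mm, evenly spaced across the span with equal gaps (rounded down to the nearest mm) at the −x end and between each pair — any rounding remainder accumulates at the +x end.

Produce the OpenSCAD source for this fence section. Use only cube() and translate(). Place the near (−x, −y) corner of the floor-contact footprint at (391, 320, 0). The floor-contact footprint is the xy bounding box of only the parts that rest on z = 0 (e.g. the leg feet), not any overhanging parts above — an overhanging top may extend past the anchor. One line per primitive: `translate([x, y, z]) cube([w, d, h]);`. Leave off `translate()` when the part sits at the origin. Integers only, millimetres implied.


translate([391, 320, 0]) cube([92, 92, 1689]);
translate([1894, 320, 0]) cube([92, 92, 1689]);
translate([483, 320, 300]) cube([1411, 92, 88]);
translate([483, 320, 1428]) cube([1411, 92, 88]);
translate([555, 412, 119]) cube([95, 22, 1588]);
translate([722, 412, 119]) cube([95, 22, 1588]);
translate([889, 412, 119]) cube([95, 22, 1588]);
translate([1056, 412, 119]) cube([95, 22, 1588]);
translate([1223, 412, 119]) cube([95, 22, 1588]);
translate([1390, 412, 119]) cube([95, 22, 1588]);
translate([1557, 412, 119]) cube([95, 22, 1588]);
translate([1724, 412, 119]) cube([95, 22, 1588]);


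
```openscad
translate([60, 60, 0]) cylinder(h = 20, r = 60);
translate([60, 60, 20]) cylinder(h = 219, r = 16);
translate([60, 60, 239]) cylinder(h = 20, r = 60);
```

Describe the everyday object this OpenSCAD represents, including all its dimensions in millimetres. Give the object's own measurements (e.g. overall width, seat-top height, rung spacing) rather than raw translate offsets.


A spool: two coaxial disc flanges of radius 60 mm and thickness 20 mm, joined by a core cylinder of radius 16 mm and height 219 mm. The lower flange rests on z = 0 and the three cylinders share a vertical axis.


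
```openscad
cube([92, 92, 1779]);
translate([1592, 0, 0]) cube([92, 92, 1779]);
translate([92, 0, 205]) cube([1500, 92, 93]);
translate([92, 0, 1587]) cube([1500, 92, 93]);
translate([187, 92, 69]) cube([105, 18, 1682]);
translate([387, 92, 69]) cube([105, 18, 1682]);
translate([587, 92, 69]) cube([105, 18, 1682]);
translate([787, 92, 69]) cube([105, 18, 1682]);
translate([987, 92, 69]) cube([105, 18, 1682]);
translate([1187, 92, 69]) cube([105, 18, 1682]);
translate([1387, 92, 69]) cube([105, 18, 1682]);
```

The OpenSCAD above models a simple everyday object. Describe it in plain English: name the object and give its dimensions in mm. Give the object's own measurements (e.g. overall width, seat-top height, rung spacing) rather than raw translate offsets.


A fence section. Two 92×92 mm posts, 1779 mm tall, stand on the floor with a clear span of 1500 mm between their inner faces. Two horizontal rails of 92×93 mm section span the gap between the posts with their undersides at z = 205 mm and z = 1587 mm, flush with the posts' −y face. 7 pickets, each 105 mm wide, 18 mm thick and 1682 mm tall, are fixed to the +y face of the rails with their bottoms at z = 69 mm, spaced across the span with a 95 mm gap after the −x post and between neighbouring pickets, with 100 mm left before the +x post.


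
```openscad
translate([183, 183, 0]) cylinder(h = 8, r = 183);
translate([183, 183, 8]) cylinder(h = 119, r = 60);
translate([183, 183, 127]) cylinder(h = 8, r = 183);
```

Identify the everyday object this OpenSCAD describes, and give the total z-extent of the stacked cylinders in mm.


A spool. The overall height is 135 mm.

Three coaxial cylinders, large–small–large — a spool. Two 8 mm flanges and a 119 mm core give 8 + 119 + 8 = 135 mm.


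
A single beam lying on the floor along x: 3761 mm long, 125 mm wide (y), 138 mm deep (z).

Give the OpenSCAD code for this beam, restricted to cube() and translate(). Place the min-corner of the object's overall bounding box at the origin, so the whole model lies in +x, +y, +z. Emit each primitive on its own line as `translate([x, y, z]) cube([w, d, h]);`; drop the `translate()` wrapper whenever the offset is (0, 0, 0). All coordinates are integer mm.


cube([3761, 125, 138]);


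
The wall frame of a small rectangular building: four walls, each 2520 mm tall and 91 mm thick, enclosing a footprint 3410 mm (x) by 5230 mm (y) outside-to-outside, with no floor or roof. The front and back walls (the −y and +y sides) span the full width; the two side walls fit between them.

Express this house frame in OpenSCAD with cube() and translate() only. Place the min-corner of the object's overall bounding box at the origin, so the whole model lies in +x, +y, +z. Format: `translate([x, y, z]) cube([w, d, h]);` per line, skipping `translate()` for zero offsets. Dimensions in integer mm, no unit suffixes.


cube([3410, 91, 2520]);
translate([0, 5139, 0]) cube([3410, 91, 2520]);
translate([0, 91, 0]) cube([91, 5048, 2520]);
translate([3319, 91, 0]) cube([91, 5048, 2520]);


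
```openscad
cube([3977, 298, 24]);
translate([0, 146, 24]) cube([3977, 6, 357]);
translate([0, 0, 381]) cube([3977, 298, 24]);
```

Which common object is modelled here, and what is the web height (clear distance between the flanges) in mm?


An I-beam. The web height is 357 mm.

Two wide flanges with a thin centred web — an I-beam. Overall 405 mm minus two 24 mm flanges gives a web of 405 − 2·24 = 357 mm.


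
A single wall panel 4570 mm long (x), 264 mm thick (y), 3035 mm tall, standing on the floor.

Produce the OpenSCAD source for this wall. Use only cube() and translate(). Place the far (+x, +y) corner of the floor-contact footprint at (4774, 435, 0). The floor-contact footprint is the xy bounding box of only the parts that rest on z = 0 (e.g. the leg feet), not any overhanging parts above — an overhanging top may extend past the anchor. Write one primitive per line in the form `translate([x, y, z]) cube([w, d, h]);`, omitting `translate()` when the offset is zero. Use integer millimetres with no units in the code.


translate([204, 171, 0]) cube([4570, 264, 3035]);


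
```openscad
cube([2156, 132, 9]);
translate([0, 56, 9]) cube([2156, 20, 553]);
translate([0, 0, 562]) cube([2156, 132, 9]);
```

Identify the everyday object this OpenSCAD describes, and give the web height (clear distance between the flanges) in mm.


An I-beam. The web height is 553 mm.

Two wide flanges with a thin centred web — an I-beam. Overall 571 mm minus two 9 mm flanges gives a web of 571 − 2·9 = 553 mm.


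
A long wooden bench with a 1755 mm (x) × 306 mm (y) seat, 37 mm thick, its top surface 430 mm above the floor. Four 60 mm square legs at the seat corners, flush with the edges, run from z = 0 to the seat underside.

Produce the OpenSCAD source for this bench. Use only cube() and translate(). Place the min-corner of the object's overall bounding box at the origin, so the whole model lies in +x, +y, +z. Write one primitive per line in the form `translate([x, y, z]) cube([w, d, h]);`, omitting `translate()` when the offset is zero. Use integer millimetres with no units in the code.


translate([0, 0, 393]) cube([1755, 306, 37]);
cube([60, 60, 393]);
translate([0, 246, 0]) cube([60, 60, 393]);
translate([1695, 0, 0]) cube([60, 60, 393]);
translate([1695, 246, 0]) cube([60, 60, 393]);


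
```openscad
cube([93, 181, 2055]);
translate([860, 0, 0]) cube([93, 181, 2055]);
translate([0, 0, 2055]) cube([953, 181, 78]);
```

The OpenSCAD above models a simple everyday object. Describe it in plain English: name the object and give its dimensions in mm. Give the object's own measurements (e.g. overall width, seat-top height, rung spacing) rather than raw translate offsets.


A door frame. The clear opening is 767 mm wide and 2055 mm high. Two 93 mm wide jambs, 181 mm deep, stand either side of the opening from the floor to the top of the opening. A 78 mm thick head sits across the top of both jambs, spanning the full outside width of the frame.


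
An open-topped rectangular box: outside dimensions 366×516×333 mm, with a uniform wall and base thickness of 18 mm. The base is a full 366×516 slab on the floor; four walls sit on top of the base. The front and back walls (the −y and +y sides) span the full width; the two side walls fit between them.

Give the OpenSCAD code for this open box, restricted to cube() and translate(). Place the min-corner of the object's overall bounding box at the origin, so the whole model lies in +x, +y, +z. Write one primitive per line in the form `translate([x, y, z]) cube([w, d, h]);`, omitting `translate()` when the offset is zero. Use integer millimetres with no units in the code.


cube([366, 516, 18]);
translate([0, 0, 18]) cube([366, 18, 315]);
translate([0, 498, 18]) cube([366, 18, 315]);
translate([0, 18, 18]) cube([18, 480, 315]);
translate([348, 18, 18]) cube([18, 480, 315]);


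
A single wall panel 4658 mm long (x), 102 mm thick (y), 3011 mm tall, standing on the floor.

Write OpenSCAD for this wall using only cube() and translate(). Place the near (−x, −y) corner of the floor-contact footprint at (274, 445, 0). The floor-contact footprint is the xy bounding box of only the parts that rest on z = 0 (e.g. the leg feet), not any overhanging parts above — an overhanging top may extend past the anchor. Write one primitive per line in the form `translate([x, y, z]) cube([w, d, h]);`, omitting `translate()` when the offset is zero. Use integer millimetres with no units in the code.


translate([274, 445, 0]) cube([4658, 102, 3011]);


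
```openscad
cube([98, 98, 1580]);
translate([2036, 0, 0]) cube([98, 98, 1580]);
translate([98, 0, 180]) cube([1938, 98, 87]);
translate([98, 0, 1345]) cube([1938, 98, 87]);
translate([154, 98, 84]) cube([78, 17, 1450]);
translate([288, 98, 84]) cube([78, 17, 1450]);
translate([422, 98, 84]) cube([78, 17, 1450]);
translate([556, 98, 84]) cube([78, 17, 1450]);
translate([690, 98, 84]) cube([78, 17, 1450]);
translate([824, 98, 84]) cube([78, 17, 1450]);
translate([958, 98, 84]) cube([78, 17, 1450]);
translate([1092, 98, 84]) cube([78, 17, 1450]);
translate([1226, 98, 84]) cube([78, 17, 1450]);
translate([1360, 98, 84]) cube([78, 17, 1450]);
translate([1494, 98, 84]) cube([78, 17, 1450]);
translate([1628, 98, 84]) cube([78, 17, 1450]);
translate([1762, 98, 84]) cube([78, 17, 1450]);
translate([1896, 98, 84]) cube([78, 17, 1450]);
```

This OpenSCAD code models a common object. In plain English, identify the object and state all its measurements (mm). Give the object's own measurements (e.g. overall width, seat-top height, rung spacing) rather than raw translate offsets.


A fence section. Two 98×98 mm posts, 1580 mm tall, stand on the floor with a clear span of 1938 mm between their inner faces. Two horizontal rails of 98×87 mm section span the gap between the posts with their undersides at z = 180 mm and z = 1345 mm, flush with the posts' −y face. 14 pickets, each 78 mm wide, 17 mm thick and 1450 mm tall, are fixed to the +y face of the rails with their bottoms at z = 84 mm, spaced across the span with a 56 mm gap after the −x post and between neighbouring pickets, with 62 mm left before the +x post.


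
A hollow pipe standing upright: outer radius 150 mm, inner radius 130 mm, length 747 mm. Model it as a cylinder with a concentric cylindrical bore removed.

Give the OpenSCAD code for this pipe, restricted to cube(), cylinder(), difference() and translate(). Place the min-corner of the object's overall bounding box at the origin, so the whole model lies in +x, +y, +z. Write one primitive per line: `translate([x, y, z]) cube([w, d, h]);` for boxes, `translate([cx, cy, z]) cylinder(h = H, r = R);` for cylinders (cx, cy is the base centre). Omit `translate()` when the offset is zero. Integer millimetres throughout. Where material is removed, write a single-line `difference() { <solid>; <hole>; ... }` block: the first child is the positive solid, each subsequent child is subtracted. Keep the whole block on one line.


difference() { translate([150, 150, 0]) cylinder(h = 747, r = 150); translate([150, 150, 0]) cylinder(h = 747, r = 130); }


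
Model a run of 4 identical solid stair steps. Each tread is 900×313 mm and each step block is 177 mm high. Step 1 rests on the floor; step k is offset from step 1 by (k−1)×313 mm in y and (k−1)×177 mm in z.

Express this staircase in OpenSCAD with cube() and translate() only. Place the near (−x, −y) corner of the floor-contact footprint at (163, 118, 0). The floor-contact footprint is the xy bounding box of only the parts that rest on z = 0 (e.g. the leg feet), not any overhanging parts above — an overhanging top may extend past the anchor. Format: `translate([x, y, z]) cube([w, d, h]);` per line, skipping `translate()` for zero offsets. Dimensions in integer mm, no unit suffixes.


translate([163, 118, 0]) cube([900, 313, 177]);
translate([163, 431, 177]) cube([900, 313, 177]);
translate([163, 744, 354]) cube([900, 313, 177]);
translate([163, 1057, 531]) cube([900, 313, 177]);


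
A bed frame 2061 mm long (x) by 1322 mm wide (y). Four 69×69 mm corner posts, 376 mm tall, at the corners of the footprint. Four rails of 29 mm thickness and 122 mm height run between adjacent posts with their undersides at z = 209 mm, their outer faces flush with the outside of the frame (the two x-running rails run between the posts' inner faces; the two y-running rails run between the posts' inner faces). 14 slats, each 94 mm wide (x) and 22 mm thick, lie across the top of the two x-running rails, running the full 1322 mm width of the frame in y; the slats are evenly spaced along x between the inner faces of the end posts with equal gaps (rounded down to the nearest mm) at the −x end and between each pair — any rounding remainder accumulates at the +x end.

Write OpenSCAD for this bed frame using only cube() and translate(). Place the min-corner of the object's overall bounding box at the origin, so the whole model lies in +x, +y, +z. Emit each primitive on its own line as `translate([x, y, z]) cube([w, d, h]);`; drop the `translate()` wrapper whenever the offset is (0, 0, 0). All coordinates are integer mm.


cube([69, 69, 376]);
translate([0, 1253, 0]) cube([69, 69, 376]);
translate([1992, 0, 0]) cube([69, 69, 376]);
translate([1992, 1253, 0]) cube([69, 69, 376]);
translate([69, 0, 209]) cube([1923, 29, 122]);
translate([69, 1293, 209]) cube([1923, 29, 122]);
translate([0, 69, 209]) cube([29, 1184, 122]);
translate([2032, 69, 209]) cube([29, 1184, 122]);
translate([109, 0, 331]) cube([94, 1322, 22]);
translate([243, 0, 331]) cube([94, 1322, 22]);
translate([377, 0, 331]) cube([94, 1322, 22]);
translate([511, 0, 331]) cube([94, 1322, 22]);
translate([645, 0, 331]) cube([94, 1322, 22]);
translate([779, 0, 331]) cube([94, 1322, 22]);
translate([913, 0, 331]) cube([94, 1322, 22]);
translate([1047, 0, 331]) cube([94, 1322, 22]);
translate([1181, 0, 331]) cube([94, 1322, 22]);
translate([1315, 0, 331]) cube([94, 1322, 22]);
translate([1449, 0, 331]) cube([94, 1322, 22]);
translate([1583, 0, 331]) cube([94, 1322, 22]);
translate([1717, 0, 331]) cube([94, 1322, 22]);
translate([1851, 0, 331]) cube([94, 1322, 22]);


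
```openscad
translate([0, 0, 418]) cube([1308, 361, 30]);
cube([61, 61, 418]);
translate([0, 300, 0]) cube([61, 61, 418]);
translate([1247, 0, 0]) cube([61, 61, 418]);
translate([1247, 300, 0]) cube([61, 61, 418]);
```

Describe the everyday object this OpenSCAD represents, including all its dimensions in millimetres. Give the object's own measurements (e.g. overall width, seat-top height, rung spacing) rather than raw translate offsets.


A long wooden bench with a 1308 mm (x) × 361 mm (y) seat, 30 mm thick, its top surface 448 mm above the floor. Four 61 mm square legs at the seat corners, flush with the edges, run from z = 0 to the seat underside.


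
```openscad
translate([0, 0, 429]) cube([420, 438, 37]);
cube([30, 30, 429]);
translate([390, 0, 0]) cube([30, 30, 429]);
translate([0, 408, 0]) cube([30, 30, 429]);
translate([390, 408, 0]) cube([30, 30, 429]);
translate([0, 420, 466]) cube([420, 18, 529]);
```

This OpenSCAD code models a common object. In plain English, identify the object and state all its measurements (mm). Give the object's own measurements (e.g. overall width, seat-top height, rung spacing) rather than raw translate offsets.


A chair. The seat is a 420×438×37 mm slab with its top at z = 466 mm, on four 30×30 mm corner legs (flush with the seat edges, standing on z = 0). A flat backrest 18 mm thick, 529 mm tall, spans the full seat width and rises from the seat top along its +y edge, rear face flush with the rear of the seat.


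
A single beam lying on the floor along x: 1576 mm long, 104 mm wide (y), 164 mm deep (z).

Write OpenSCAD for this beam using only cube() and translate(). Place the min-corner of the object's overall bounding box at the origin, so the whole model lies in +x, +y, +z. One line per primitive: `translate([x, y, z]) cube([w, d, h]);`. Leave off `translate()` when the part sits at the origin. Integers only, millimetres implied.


cube([1576, 104, 164]);


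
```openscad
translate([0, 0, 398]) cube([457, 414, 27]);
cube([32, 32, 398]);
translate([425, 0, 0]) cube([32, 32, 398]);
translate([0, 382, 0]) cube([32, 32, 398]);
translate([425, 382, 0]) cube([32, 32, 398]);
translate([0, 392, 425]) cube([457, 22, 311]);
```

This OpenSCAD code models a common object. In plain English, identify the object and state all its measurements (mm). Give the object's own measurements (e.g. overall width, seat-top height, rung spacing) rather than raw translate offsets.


A chair. The seat is a 457×414×27 mm slab with its top at z = 425 mm, on four 32×32 mm corner legs (flush with the seat edges, standing on z = 0). A flat backrest 22 mm thick, 311 mm tall, spans the full seat width and rises from the seat top along its +y edge, rear face flush with the rear of the seat.


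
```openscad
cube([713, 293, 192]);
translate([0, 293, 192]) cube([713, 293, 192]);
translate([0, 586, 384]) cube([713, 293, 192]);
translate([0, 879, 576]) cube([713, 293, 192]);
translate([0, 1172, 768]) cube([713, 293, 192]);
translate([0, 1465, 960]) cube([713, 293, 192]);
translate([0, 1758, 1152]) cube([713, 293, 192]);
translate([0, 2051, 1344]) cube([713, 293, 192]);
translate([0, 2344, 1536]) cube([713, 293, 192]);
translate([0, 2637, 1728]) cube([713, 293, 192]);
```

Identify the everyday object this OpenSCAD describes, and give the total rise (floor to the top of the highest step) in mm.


A staircase. The total rise is 1920 mm.

10 identical blocks, each offset up and back from the previous — a staircase. Each step is 192 mm tall and there are 10 of them, so the total rise is 10 × 192 = 1920 mm.
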